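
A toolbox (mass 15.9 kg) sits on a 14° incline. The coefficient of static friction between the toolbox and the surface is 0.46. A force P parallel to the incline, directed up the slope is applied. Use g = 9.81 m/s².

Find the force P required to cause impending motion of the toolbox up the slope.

P ≈ 107 N

At impending motion up the slope, friction acts down-slope at its limit: f = μ_s N.
P is parallel to the surface, so N = m g cos θ = 151 N.
Along the incline: P = m g sin θ + μ_s N = 37.7 + 0.46×151 = 107 N.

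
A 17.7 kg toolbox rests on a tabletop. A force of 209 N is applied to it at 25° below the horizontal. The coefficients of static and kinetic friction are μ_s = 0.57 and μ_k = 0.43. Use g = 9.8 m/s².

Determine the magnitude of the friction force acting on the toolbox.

f ≈ 113 N

N = m g + P sin α = 173.5 + 209×sin 25° = 261.8 N.
Horizontally, friction must balance P cos α = 189.4 N.
μ_s N = 0.57 × 261.8 = 149.2 N.
The required friction exceeds μ_s N, so the toolbox moves and f = μ_k N = 113 N.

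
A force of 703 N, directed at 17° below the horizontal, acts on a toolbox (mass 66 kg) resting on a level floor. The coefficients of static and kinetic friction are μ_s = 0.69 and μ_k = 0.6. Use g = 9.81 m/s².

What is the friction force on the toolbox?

f ≈ 512 N

Vertical equilibrium gives N = m g + P sin α = 853 N.
For equilibrium, f = P cos α = 703×cos 17° = 672.3 N.
μ_s N = 0.69 × 853 = 588.6 N.
672.3 > 588.6 N → the toolbox slides; f = μ_k N = 0.6×853 = 512 N.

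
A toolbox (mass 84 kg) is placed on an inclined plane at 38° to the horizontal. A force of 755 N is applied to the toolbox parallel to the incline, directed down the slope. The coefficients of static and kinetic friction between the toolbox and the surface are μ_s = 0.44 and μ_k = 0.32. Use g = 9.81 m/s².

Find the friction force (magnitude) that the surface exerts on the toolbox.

f ≈ 208 N (up the incline)

Normal force: N = m g cos θ = 84 × 9.81 × cos 38° = 649.4 N.
For equilibrium along the incline the friction force must supply f = m g sin θ + P = 507.3 + 755 = 1262 N (positive meaning up-slope).
The static-friction ceiling is μ_s N = 0.44 × 649.4 = 285.7 N.
Since |1262| > 285.7 N, static friction cannot hold it; the toolbox slides down the incline and kinetic friction applies: f = μ_k N = 0.32 × 649.4 = 208 N.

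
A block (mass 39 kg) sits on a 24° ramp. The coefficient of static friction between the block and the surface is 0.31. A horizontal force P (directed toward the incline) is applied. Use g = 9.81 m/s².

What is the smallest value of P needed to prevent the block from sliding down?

The block tends to slide down (tan θ > μ_s), so at the point of impending slip friction acts up-slope at its limit: f = μ_s N.
Perpendicular to the incline: N = m g cos θ + P sin θ.
Along the incline: P cos θ + μ_s N = m g sin θ, i.e. P cos θ + μ_s (m g cos θ + P sin θ) = m g sin θ.
Solving, P (cos θ + μ_s sin θ) = m g (sin θ − μ_s cos θ), so P = 383×0.1235/1.04 = 45.5 N.

P_min ≈ 45.5 N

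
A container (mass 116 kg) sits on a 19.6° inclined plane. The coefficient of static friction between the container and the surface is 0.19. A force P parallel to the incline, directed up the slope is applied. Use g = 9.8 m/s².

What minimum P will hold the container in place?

The container tends to slide down (tan θ > μ_s), so at the point of impending slip friction acts up-slope at its limit: f = μ_s N.
P is parallel to the surface, so N = m g cos θ = 1070 N.
Along the incline: P + μ_s N = m g sin θ, so P = 381 − 0.19×1070 = 178 N.

P_min ≈ 178 N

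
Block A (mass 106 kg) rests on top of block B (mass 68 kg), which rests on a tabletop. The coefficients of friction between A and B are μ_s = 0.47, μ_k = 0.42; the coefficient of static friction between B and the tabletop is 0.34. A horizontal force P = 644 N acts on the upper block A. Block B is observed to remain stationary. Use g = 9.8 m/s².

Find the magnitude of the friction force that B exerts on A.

The normal force B exerts on A is simply A's weight, N₁ = 1039 N.
Maximum static friction on A from B: μ_s N₁ = 0.47×1039 = 488.2 N.
Since P = 644 N > 488.2 N, A slides on B; the A–B friction is kinetic: f₁ = μ_k N₁ = 0.42×1039 = 436 N.
B experiences an equal 436 N forward from A (third law). B is in equilibrium, so the floor supplies f₂ = 436 N of static friction (limit μ_s(m_A+m_B)g = 579.8 N, not exceeded).

f ≈ 436 N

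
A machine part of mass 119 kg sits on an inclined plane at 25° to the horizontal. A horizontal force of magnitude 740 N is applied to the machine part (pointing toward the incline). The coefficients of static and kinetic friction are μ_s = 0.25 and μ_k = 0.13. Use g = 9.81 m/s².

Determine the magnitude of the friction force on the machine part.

f ≈ 177 N (down the incline)

The horizontal push has a component P sin θ into the surface, so N = m g cos θ + P sin θ = 1058 + 312.7 = 1371 N.
Along the incline, the net driving force (taking up-slope positive) is P cos θ − m g sin θ = 670.7 − 493.4 = 177.3 N, so equilibrium requires friction f = -177.3 N (down-slope).
Maximum static friction: μ_s N = 0.25 × 1371 = 342.7 N.
|f_req| = 177.3 ≤ 342.7 N → the machine part is in equilibrium; friction equals the required value.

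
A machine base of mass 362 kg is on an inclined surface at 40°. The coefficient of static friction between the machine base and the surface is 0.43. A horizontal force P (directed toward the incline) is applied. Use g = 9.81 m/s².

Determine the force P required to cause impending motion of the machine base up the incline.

P ≈ 7050 N

At impending motion up the slope, friction acts down-slope at its limit: f = μ_s N.
Perpendicular to the incline: N = m g cos θ + P sin θ.
Along the incline: P cos θ = m g sin θ + μ_s N = m g sin θ + μ_s (m g cos θ + P sin θ).
Solving, P (cos θ − μ_s sin θ) = m g (sin θ + μ_s cos θ), so P = 362×9.81×(sin 40° + 0.43 cos 40°)/(cos 40° − 0.43 sin 40°) = 3550×0.9722/0.4896 = 7050 N.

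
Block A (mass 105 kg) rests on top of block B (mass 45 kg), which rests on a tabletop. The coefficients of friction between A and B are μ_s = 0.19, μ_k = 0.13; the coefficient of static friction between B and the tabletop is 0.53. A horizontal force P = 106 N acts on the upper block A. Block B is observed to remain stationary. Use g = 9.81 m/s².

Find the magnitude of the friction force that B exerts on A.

f ≈ 106 N

Between the blocks, N₁ = m_A g = 1030 N.
So the A–B interface can sustain at most μ_s N₁ = 195.7 N of static friction.
P = 106 N is within that limit, so A and B move together (both at rest); the A–B friction is simply f₁ = P = 106 N.
By Newton's third law B feels 106 N forward from A. With B stationary, the floor's static friction on B balances it: f₂ = 106 N (well within μ_s(m_A+m_B)g = 779.9 N).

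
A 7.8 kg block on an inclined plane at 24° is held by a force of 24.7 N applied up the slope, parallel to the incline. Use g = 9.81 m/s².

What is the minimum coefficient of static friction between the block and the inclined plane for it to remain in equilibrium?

μ_s,min ≈ 0.0919

N = m g cos θ = 69.9 N.
Friction must make up the shortfall along the incline: f = m g sin θ − P = 31.12 − 24.7 = 6.423 N.
At the threshold f = μ_s N, so μ_s,min = 6.423/69.9 = 0.0919.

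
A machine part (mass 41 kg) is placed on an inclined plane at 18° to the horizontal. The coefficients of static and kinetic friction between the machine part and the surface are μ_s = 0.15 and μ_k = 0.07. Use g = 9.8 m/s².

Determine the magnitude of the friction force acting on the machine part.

Normal force: N = m g cos θ = 41 × 9.8 × cos 18° = 382.1 N.
Along the slope the weight component is m g sin θ = 124.2 N; friction must supply exactly this, acting up-slope.
The static-friction ceiling is μ_s N = 0.15 × 382.1 = 57.32 N.
Since |124.2| > 57.32 N, static friction cannot hold it; the machine part slides down the incline and kinetic friction applies: f = μ_k N = 0.07 × 382.1 = 26.7 N.

f ≈ 26.7 N (up the incline)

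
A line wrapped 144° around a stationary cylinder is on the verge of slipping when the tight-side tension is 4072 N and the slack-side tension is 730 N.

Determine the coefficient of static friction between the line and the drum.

T₂/T₁ = e^{μβ} → μ = ln(T₂/T₁)/β.
β = 144° = 2.513 rad.
μ = ln(4072/730)/2.513 = ln(5.578)/2.513 = 0.684.

μ ≈ 0.684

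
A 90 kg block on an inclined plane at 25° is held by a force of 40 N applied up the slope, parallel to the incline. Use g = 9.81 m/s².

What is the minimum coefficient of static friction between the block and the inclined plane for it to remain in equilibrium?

μ_s,min ≈ 0.416

N = m g cos θ = 800.2 N.
Friction must make up the shortfall along the incline: f = m g sin θ − P = 373.1 − 40 = 333.1 N.
At the threshold f = μ_s N, so μ_s,min = 333.1/800.2 = 0.416.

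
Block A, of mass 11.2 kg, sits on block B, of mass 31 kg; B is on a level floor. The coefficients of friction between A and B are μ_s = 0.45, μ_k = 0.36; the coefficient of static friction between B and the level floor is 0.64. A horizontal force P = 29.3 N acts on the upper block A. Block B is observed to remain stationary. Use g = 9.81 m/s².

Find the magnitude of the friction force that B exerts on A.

The normal force B exerts on A is simply A's weight, N₁ = 109.9 N.
So the A–B interface can sustain at most μ_s N₁ = 49.44 N of static friction.
P = 29.3 N is within that limit, so A and B move together (both at rest); the A–B friction is simply f₁ = P = 29.3 N.
By Newton's third law B feels 29.3 N forward from A. With B stationary, the floor's static friction on B balances it: f₂ = 29.3 N (well within μ_s(m_A+m_B)g = 264.9 N).

f ≈ 29.3 N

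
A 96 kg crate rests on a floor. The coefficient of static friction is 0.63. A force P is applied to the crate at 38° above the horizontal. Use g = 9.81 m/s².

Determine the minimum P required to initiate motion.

N = m g − P sin α (the pull lifts the crate).
At impending slip, P cos α = μ_s N = μ_s (m g − P sin α).
Solving: P (cos α + μ_s sin α) = μ_s m g → P = 0.63×942/(cos 38° + 0.63 sin 38°) = 593/1.176 = 505 N.

P ≈ 505 N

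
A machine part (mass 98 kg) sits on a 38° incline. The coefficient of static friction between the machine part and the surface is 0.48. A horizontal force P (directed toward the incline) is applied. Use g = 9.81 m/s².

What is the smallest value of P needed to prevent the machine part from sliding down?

The machine part tends to slide down (tan θ > μ_s), so at the point of impending slip friction acts up-slope at its limit: f = μ_s N.
Perpendicular to the incline: N = m g cos θ + P sin θ.
Along the incline: P cos θ + μ_s N = m g sin θ, i.e. P cos θ + μ_s (m g cos θ + P sin θ) = m g sin θ.
Solving, P (cos θ + μ_s sin θ) = m g (sin θ − μ_s cos θ), so P = 961×0.2374/1.084 = 211 N.

P_min ≈ 211 N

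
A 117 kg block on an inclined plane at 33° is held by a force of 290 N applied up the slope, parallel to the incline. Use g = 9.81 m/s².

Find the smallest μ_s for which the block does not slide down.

N = m g cos θ = 962.6 N.
Friction must make up the shortfall along the incline: f = m g sin θ − P = 625.1 − 290 = 335.1 N.
At the threshold f = μ_s N, so μ_s,min = 335.1/962.6 = 0.348.

μ_s,min ≈ 0.348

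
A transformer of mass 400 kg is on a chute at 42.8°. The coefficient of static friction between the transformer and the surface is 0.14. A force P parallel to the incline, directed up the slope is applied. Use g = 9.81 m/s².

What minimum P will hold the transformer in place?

The transformer tends to slide down (tan θ > μ_s), so at the point of impending slip friction acts up-slope at its limit: f = μ_s N.
P is parallel to the surface, so N = m g cos θ = 2880 N.
Along the incline: P + μ_s N = m g sin θ, so P = 2670 − 0.14×2880 = 2260 N.

P_min ≈ 2260 N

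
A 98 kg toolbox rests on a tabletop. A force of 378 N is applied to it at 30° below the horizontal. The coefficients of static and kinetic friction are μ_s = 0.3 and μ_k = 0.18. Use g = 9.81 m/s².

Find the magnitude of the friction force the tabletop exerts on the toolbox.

f ≈ 327 N

Vertical equilibrium gives N = m g + P sin α = 1150 N.
For equilibrium, f = P cos α = 378×cos 30° = 327.4 N.
The static-friction limit is μ_s N = 345.1 N.
327.4 ≤ 345.1 N → static; friction equals the required 327 N.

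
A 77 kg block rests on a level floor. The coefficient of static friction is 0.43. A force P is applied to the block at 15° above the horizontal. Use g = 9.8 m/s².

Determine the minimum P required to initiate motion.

P ≈ 301 N

N = m g − P sin α (the pull lifts the block).
At impending slip, P cos α = μ_s N = μ_s (m g − P sin α).
Solving: P (cos α + μ_s sin α) = μ_s m g → P = 0.43×755/(cos 15° + 0.43 sin 15°) = 324/1.077 = 301 N.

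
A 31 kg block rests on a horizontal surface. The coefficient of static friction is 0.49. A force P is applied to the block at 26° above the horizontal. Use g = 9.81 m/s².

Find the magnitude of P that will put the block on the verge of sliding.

N = m g − P sin α (the pull lifts the block).
At impending slip, P cos α = μ_s N = μ_s (m g − P sin α).
Solving: P (cos α + μ_s sin α) = μ_s m g → P = 0.49×304/(cos 26° + 0.49 sin 26°) = 149/1.114 = 134 N.

P ≈ 134 N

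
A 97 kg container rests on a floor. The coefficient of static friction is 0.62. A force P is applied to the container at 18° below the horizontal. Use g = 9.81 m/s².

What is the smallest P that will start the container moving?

N = m g + P sin α (the push presses the container into the floor).
At impending slip, P cos α = μ_s N = μ_s (m g + P sin α).
Solving: P (cos α − μ_s sin α) = μ_s m g → P = 0.62×952/(cos 18° − 0.62 sin 18°) = 590/0.7595 = 777 N.

P ≈ 777 N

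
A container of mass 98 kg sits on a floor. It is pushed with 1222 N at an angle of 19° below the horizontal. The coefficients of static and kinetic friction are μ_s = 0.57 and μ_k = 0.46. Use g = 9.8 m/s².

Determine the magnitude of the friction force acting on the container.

f ≈ 625 N

Vertical equilibrium gives N = m g + P sin α = 1358 N.
Horizontally, friction must balance P cos α = 1155 N.
μ_s N = 0.57 × 1358 = 774.2 N.
The required friction exceeds μ_s N, so the container moves and f = μ_k N = 625 N.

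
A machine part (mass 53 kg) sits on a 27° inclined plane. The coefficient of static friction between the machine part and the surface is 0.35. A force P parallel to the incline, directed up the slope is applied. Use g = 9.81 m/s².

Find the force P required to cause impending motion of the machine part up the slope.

P ≈ 398 N

At impending motion up the slope, friction acts down-slope at its limit: f = μ_s N.
P is parallel to the surface, so N = m g cos θ = 463 N.
Along the incline: P = m g sin θ + μ_s N = 236 + 0.35×463 = 398 N.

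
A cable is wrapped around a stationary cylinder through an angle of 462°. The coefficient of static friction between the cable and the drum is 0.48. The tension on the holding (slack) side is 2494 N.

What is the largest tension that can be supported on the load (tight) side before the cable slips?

T_max ≈ 120000 N

At impending slip the capstan equation gives T₂/T₁ = e^{μβ} with β in radians.
β = 462° × π/180 = 8.063 rad.
e^{μβ} = e^{0.48×8.063} = 47.96.
T₂ = T₁ · e^{μβ} = 2494 × 47.96 = 120000 N.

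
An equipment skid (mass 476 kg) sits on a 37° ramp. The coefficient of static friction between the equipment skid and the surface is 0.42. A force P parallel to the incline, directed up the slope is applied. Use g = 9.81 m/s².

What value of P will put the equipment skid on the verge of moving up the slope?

At impending motion up the slope, friction acts down-slope at its limit: f = μ_s N.
P is parallel to the surface, so N = m g cos θ = 3730 N.
Along the incline: P = m g sin θ + μ_s N = 2810 + 0.42×3730 = 4380 N.

P ≈ 4380 N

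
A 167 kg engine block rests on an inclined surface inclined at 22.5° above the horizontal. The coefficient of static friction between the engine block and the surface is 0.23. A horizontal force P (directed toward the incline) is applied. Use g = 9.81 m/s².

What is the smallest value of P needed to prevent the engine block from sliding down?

The engine block tends to slide down (tan θ > μ_s), so at the point of impending slip friction acts up-slope at its limit: f = μ_s N.
Perpendicular to the incline: N = m g cos θ + P sin θ.
Along the incline: P cos θ + μ_s N = m g sin θ, i.e. P cos θ + μ_s (m g cos θ + P sin θ) = m g sin θ.
Solving, P (cos θ + μ_s sin θ) = m g (sin θ − μ_s cos θ), so P = 1640×0.1702/1.012 = 276 N.

P_min ≈ 276 N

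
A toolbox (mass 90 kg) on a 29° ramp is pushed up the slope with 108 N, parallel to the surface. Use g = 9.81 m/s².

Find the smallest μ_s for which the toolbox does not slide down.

μ_s,min ≈ 0.414

N = m g cos θ = 772.2 N.
Friction must make up the shortfall along the incline: f = m g sin θ − P = 428 − 108 = 320 N.
At the threshold f = μ_s N, so μ_s,min = 320/772.2 = 0.414.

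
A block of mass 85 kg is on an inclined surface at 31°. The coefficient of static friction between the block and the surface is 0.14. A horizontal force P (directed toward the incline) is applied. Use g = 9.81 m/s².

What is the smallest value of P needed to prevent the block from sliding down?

The block tends to slide down (tan θ > μ_s), so at the point of impending slip friction acts up-slope at its limit: f = μ_s N.
Perpendicular to the incline: N = m g cos θ + P sin θ.
Along the incline: P cos θ + μ_s N = m g sin θ, i.e. P cos θ + μ_s (m g cos θ + P sin θ) = m g sin θ.
Solving, P (cos θ + μ_s sin θ) = m g (sin θ − μ_s cos θ), so P = 834×0.395/0.9293 = 354 N.

P_min ≈ 354 N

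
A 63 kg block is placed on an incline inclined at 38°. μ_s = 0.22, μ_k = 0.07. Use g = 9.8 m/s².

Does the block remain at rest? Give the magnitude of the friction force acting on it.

f ≈ 34.1 N

N = m g cos θ = 487 N.
Down-slope weight component: m g sin θ = 380 N.
μ_s N = 107 N.
380 > 107 N, so it slides; kinetic friction f = μ_k N = 0.07×487 = 34.1 N.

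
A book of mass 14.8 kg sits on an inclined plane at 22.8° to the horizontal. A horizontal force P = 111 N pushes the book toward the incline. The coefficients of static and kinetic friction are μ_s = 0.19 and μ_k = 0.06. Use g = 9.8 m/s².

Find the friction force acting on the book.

f ≈ 10.6 N (down the incline)

The horizontal push has a component P sin θ into the surface, so N = m g cos θ + P sin θ = 133.7 + 43.01 = 176.7 N.
Parallel to the incline: P cos θ − m g sin θ = 102.3 − 56.21 = 46.12 N; the friction needed to balance this is 46.12 N acting down the slope.
Maximum static friction: μ_s N = 0.19 × 176.7 = 33.58 N.
|f_req| = 46.12 > 33.58 N → the book slides up the incline; f = μ_k N = 0.06 × 176.7 = 10.6 N.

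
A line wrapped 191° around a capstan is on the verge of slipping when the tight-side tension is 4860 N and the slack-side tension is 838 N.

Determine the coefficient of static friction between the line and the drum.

T₂/T₁ = e^{μβ} → μ = ln(T₂/T₁)/β.
β = 191° = 3.334 rad.
μ = ln(4860/838)/3.334 = ln(5.8)/3.334 = 0.527.

μ ≈ 0.527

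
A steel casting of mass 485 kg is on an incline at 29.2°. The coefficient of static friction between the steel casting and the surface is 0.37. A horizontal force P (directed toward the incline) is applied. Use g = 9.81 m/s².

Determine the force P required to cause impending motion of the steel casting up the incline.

P ≈ 5570 N

At impending motion up the slope, friction acts down-slope at its limit: f = μ_s N.
Perpendicular to the incline: N = m g cos θ + P sin θ.
Along the incline: P cos θ = m g sin θ + μ_s N = m g sin θ + μ_s (m g cos θ + P sin θ).
Solving, P (cos θ − μ_s sin θ) = m g (sin θ + μ_s cos θ), so P = 485×9.81×(sin 29.2° + 0.37 cos 29.2°)/(cos 29.2° − 0.37 sin 29.2°) = 4760×0.8108/0.6924 = 5570 N.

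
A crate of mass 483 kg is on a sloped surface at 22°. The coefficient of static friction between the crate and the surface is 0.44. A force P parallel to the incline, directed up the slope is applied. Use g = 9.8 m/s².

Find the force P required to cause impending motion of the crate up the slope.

P ≈ 3700 N

At impending motion up the slope, friction acts down-slope at its limit: f = μ_s N.
P is parallel to the surface, so N = m g cos θ = 4390 N.
Along the incline: P = m g sin θ + μ_s N = 1770 + 0.44×4390 = 3700 N.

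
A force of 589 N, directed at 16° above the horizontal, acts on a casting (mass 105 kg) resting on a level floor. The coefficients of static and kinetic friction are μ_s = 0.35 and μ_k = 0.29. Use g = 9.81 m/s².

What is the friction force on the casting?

Vertical equilibrium gives N = m g − P sin α = 867.7 N.
Horizontally, friction must balance P cos α = 566.2 N.
μ_s N = 0.35 × 867.7 = 303.7 N.
566.2 > 303.7 N → the casting slides; f = μ_k N = 0.29×867.7 = 252 N.

f ≈ 252 N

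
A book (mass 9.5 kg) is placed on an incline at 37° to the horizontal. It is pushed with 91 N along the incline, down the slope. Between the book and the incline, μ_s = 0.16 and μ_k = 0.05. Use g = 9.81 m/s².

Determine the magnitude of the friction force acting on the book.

f ≈ 3.72 N (up the incline)

The normal reaction is N = m g cos θ = 74.43 N.
The friction needed for equilibrium is m g sin θ + P = 56.09 + 91 = 147.1 N, measured positive up-slope.
Static friction can supply at most μ_s N = 11.91 N.
|147.1| exceeds 11.91 N, so the book slips down-slope; friction is kinetic, f = μ_k N = 0.05×74.43 = 3.72 N.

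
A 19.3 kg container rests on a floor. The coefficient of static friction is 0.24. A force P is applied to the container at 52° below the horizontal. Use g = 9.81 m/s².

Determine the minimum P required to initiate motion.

P ≈ 107 N

N = m g + P sin α (the push presses the container into the floor).
At impending slip, P cos α = μ_s N = μ_s (m g + P sin α).
Solving: P (cos α − μ_s sin α) = μ_s m g → P = 0.24×189/(cos 52° − 0.24 sin 52°) = 45.4/0.4265 = 107 N.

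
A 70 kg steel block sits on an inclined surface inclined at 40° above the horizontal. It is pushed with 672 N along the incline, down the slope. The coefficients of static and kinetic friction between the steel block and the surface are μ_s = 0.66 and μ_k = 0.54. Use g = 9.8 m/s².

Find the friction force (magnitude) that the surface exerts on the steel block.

Normal force: N = m g cos θ = 70 × 9.8 × cos 40° = 525.5 N.
The friction needed for equilibrium is m g sin θ + P = 441 + 672 = 1113 N, measured positive up-slope.
The static-friction ceiling is μ_s N = 0.66 × 525.5 = 346.8 N.
|1113| exceeds 346.8 N, so the steel block slips down-slope; friction is kinetic, f = μ_k N = 0.54×525.5 = 284 N.

f ≈ 284 N (up the incline)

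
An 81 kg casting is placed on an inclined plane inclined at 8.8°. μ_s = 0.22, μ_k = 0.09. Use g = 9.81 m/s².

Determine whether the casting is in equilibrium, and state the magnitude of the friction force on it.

N = m g cos θ = 785 N.
Down-slope weight component: m g sin θ = 122 N.
μ_s N = 173 N.
122 ≤ 173 N, so it stays put; friction = 122 N.

f ≈ 122 N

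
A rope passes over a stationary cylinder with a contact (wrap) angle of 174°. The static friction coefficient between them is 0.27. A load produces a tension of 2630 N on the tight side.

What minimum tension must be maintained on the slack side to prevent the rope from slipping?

Capstan equation at impending slip: T_tight/T_slack = e^{μβ}.
β = 174° = 3.037 rad; e^{μβ} = e^{0.27×3.037} = 2.27.
T_slack = T_tight / e^{μβ} = 2630 / 2.27 = 1160 N.

T_min ≈ 1160 N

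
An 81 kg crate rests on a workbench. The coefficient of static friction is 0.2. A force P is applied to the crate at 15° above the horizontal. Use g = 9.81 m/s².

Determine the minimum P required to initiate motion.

N = m g − P sin α (the pull lifts the crate).
At impending slip, P cos α = μ_s N = μ_s (m g − P sin α).
Solving: P (cos α + μ_s sin α) = μ_s m g → P = 0.2×795/(cos 15° + 0.2 sin 15°) = 159/1.018 = 156 N.

P ≈ 156 N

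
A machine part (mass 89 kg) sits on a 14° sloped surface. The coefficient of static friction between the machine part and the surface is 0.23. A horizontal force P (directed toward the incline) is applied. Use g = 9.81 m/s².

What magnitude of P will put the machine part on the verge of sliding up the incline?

P ≈ 444 N

At impending motion up the slope, friction acts down-slope at its limit: f = μ_s N.
Perpendicular to the incline: N = m g cos θ + P sin θ.
Along the incline: P cos θ = m g sin θ + μ_s N = m g sin θ + μ_s (m g cos θ + P sin θ).
Solving, P (cos θ − μ_s sin θ) = m g (sin θ + μ_s cos θ), so P = 89×9.81×(sin 14° + 0.23 cos 14°)/(cos 14° − 0.23 sin 14°) = 873×0.4651/0.9147 = 444 N.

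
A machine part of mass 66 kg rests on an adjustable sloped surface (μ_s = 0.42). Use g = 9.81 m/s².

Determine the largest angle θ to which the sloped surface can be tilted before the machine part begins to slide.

At the slip threshold, m g sin θ = μ_s · m g cos θ, so tan θ = μ_s.
θ_max = arctan(0.42) = 22.8°.

θ_max ≈ 22.8°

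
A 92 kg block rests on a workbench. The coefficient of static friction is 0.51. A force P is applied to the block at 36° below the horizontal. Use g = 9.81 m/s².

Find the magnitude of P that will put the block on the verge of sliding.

P ≈ 904 N

N = m g + P sin α (the push presses the block into the workbench).
At impending slip, P cos α = μ_s N = μ_s (m g + P sin α).
Solving: P (cos α − μ_s sin α) = μ_s m g → P = 0.51×903/(cos 36° − 0.51 sin 36°) = 460/0.5092 = 904 N.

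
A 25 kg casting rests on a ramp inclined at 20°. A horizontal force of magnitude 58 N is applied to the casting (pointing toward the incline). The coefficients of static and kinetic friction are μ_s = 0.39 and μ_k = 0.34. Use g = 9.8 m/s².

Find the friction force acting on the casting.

f ≈ 29.3 N (up the incline)

Normal direction: N = m g cos θ + P sin θ = 250.1 N.
Along the incline, the net driving force (taking up-slope positive) is P cos θ − m g sin θ = 54.5 − 83.79 = -29.29 N, so equilibrium requires friction f = 29.29 N (up-slope).
Maximum static friction: μ_s N = 0.39 × 250.1 = 97.52 N.
Since 29.29 N is within the 97.52 N limit, the casting stays put and friction is exactly 29.3 N.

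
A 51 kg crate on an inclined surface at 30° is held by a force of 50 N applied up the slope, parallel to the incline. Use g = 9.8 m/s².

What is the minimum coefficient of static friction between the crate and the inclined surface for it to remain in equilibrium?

N = m g cos θ = 432.8 N.
Friction must make up the shortfall along the incline: f = m g sin θ − P = 249.9 − 50 = 199.9 N.
At the threshold f = μ_s N, so μ_s,min = 199.9/432.8 = 0.462.

μ_s,min ≈ 0.462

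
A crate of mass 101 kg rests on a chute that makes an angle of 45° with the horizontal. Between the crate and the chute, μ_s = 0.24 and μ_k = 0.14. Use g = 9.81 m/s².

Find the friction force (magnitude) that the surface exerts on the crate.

f ≈ 98.1 N (up the incline)

The normal reaction is N = m g cos θ = 700.6 N.
Along the slope the weight component is m g sin θ = 700.6 N; friction must supply exactly this, acting up-slope.
Static friction can supply at most μ_s N = 168.1 N.
|700.6| exceeds 168.1 N, so the crate slips down-slope; friction is kinetic, f = μ_k N = 0.14×700.6 = 98.1 N.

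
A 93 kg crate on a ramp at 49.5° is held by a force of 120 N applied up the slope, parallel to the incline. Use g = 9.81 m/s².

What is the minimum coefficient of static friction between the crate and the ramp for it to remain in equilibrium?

N = m g cos θ = 592.5 N.
Friction must make up the shortfall along the incline: f = m g sin θ − P = 693.7 − 120 = 573.7 N.
At the threshold f = μ_s N, so μ_s,min = 573.7/592.5 = 0.968.

μ_s,min ≈ 0.968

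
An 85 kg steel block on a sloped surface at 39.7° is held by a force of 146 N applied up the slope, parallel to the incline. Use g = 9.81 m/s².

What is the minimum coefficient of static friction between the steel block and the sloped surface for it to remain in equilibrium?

N = m g cos θ = 641.6 N.
Friction must make up the shortfall along the incline: f = m g sin θ − P = 532.6 − 146 = 386.6 N.
At the threshold f = μ_s N, so μ_s,min = 386.6/641.6 = 0.603.

μ_s,min ≈ 0.603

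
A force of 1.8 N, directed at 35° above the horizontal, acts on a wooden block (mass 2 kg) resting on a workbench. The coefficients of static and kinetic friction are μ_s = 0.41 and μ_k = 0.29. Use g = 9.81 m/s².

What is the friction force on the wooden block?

f ≈ 1.47 N

Vertical equilibrium gives N = m g − P sin α = 18.59 N.
The horizontal driving force is P cos α = 1.474 N, so equilibrium needs friction f = 1.474 N.
μ_s N = 0.41 × 18.59 = 7.621 N.
1.474 ≤ 7.621 N → static; friction equals the required 1.47 N.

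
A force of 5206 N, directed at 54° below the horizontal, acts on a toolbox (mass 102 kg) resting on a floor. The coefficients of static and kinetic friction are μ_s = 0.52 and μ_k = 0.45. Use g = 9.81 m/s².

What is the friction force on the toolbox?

Vertical equilibrium gives N = m g + P sin α = 5212 N.
The horizontal driving force is P cos α = 3060 N, so equilibrium needs friction f = 3060 N.
The static-friction limit is μ_s N = 2710 N.
The required friction exceeds μ_s N, so the toolbox moves and f = μ_k N = 2350 N.

f ≈ 2350 N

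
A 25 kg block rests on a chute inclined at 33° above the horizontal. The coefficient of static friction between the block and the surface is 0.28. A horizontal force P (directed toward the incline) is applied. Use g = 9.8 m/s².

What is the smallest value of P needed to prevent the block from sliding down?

P_min ≈ 76.6 N

The block tends to slide down (tan θ > μ_s), so at the point of impending slip friction acts up-slope at its limit: f = μ_s N.
Perpendicular to the incline: N = m g cos θ + P sin θ.
Along the incline: P cos θ + μ_s N = m g sin θ, i.e. P cos θ + μ_s (m g cos θ + P sin θ) = m g sin θ.
Solving, P (cos θ + μ_s sin θ) = m g (sin θ − μ_s cos θ), so P = 245×0.3098/0.9912 = 76.6 N.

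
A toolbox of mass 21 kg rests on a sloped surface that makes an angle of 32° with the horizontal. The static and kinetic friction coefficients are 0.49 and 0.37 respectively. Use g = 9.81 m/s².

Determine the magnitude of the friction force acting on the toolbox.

Perpendicular to the surface, N = m g cos θ = 21·9.81·cos 32° = 174.7 N.
Along the slope the weight component is m g sin θ = 109.2 N; friction must supply exactly this, acting up-slope.
Maximum static friction available: μ_s N = 0.49 × 174.7 = 85.61 N.
|109.2| exceeds 85.61 N, so the toolbox slips down-slope; friction is kinetic, f = μ_k N = 0.37×174.7 = 64.6 N.

f ≈ 64.6 N (up the incline)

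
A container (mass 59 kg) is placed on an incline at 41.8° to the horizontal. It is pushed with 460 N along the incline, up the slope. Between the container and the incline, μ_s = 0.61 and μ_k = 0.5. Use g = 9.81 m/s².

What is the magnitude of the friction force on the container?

f ≈ 74.2 N (down the incline)

Normal force: N = m g cos θ = 59 × 9.81 × cos 41.8° = 431.5 N.
The friction needed for equilibrium is m g sin θ − P = 385.8 − 460 = -74.22 N, measured positive up-slope.
Maximum static friction available: μ_s N = 0.61 × 431.5 = 263.2 N.
Since |-74.22| ≤ 263.2 N, the container remains in static equilibrium and friction takes exactly the required value.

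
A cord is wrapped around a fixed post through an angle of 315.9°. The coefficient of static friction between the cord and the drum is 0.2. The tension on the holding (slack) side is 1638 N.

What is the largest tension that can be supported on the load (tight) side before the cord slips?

T_max ≈ 4930 N

At impending slip the capstan equation gives T₂/T₁ = e^{μβ} with β in radians.
β = 315.9° × π/180 = 5.513 rad.
e^{μβ} = e^{0.2×5.513} = 3.012.
T₂ = T₁ · e^{μβ} = 1638 × 3.012 = 4930 N.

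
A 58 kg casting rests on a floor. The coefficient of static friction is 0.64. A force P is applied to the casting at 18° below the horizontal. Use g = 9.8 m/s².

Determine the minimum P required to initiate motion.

P ≈ 483 N

N = m g + P sin α (the push presses the casting into the floor).
At impending slip, P cos α = μ_s N = μ_s (m g + P sin α).
Solving: P (cos α − μ_s sin α) = μ_s m g → P = 0.64×568/(cos 18° − 0.64 sin 18°) = 364/0.7533 = 483 N.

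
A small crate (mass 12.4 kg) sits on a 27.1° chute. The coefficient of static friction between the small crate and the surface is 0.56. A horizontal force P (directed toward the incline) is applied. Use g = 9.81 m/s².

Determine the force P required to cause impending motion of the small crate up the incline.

P ≈ 183 N

At impending motion up the slope, friction acts down-slope at its limit: f = μ_s N.
Perpendicular to the incline: N = m g cos θ + P sin θ.
Along the incline: P cos θ = m g sin θ + μ_s N = m g sin θ + μ_s (m g cos θ + P sin θ).
Solving, P (cos θ − μ_s sin θ) = m g (sin θ + μ_s cos θ), so P = 12.4×9.81×(sin 27.1° + 0.56 cos 27.1°)/(cos 27.1° − 0.56 sin 27.1°) = 122×0.9541/0.6351 = 183 N.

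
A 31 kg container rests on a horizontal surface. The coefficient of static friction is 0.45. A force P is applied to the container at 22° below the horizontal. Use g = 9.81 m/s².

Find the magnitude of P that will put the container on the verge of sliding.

P ≈ 180 N

N = m g + P sin α (the push presses the container into the horizontal surface).
At impending slip, P cos α = μ_s N = μ_s (m g + P sin α).
Solving: P (cos α − μ_s sin α) = μ_s m g → P = 0.45×304/(cos 22° − 0.45 sin 22°) = 137/0.7586 = 180 N.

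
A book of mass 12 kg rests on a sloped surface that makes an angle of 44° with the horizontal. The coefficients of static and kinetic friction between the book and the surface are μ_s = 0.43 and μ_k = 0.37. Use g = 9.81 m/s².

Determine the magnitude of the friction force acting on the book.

Perpendicular to the surface, N = m g cos θ = 12·9.81·cos 44° = 84.68 N.
For equilibrium along the incline, friction must balance the weight component: f = m g sin θ = 81.78 N up the slope.
The static-friction ceiling is μ_s N = 0.43 × 84.68 = 36.41 N.
Since |81.78| > 36.41 N, static friction cannot hold it; the book slides down the incline and kinetic friction applies: f = μ_k N = 0.37 × 84.68 = 31.3 N.

f ≈ 31.3 N (up the incline)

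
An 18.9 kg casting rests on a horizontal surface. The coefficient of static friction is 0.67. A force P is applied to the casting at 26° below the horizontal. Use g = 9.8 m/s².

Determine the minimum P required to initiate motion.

N = m g + P sin α (the push presses the casting into the horizontal surface).
At impending slip, P cos α = μ_s N = μ_s (m g + P sin α).
Solving: P (cos α − μ_s sin α) = μ_s m g → P = 0.67×185/(cos 26° − 0.67 sin 26°) = 124/0.6051 = 205 N.

P ≈ 205 N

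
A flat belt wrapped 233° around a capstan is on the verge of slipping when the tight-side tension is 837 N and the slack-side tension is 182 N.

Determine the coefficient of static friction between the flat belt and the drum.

T₂/T₁ = e^{μβ} → μ = ln(T₂/T₁)/β.
β = 233° = 4.067 rad.
μ = ln(837/182)/4.067 = ln(4.599)/4.067 = 0.375.

μ ≈ 0.375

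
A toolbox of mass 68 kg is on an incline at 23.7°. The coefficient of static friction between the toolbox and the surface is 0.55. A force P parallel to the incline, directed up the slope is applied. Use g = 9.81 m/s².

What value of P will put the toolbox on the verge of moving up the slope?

P ≈ 604 N

At impending motion up the slope, friction acts down-slope at its limit: f = μ_s N.
P is parallel to the surface, so N = m g cos θ = 611 N.
Along the incline: P = m g sin θ + μ_s N = 268 + 0.55×611 = 604 N.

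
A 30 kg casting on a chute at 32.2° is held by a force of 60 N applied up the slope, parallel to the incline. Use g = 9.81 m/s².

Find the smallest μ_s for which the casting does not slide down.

μ_s,min ≈ 0.389

N = m g cos θ = 249 N.
Friction must make up the shortfall along the incline: f = m g sin θ − P = 156.8 − 60 = 96.83 N.
At the threshold f = μ_s N, so μ_s,min = 96.83/249 = 0.389.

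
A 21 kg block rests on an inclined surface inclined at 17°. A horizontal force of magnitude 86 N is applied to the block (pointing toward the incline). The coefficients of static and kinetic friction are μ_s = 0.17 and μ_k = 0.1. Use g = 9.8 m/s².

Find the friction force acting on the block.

Resolve perpendicular to the incline: N = m g cos θ + P sin θ = 21×9.8×cos 17° + 86×sin 17° = 222 N.
Parallel to the incline: P cos θ − m g sin θ = 82.24 − 60.17 = 22.07 N; the friction needed to balance this is 22.07 N acting down the slope.
The limit of static friction is μ_s N = 37.73 N.
|f_req| = 22.07 ≤ 37.73 N → the block is in equilibrium; friction equals the required value.

f ≈ 22.1 N (down the incline)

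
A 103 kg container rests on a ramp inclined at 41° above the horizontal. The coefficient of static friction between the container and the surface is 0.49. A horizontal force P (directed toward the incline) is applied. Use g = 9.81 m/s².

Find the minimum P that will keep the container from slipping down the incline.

P_min ≈ 269 N

The container tends to slide down (tan θ > μ_s), so at the point of impending slip friction acts up-slope at its limit: f = μ_s N.
Perpendicular to the incline: N = m g cos θ + P sin θ.
Along the incline: P cos θ + μ_s N = m g sin θ, i.e. P cos θ + μ_s (m g cos θ + P sin θ) = m g sin θ.
Solving, P (cos θ + μ_s sin θ) = m g (sin θ − μ_s cos θ), so P = 1010×0.2863/1.076 = 269 N.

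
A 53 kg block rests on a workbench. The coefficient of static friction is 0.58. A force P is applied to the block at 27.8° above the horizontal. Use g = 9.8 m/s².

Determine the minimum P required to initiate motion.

N = m g − P sin α (the pull lifts the block).
At impending slip, P cos α = μ_s N = μ_s (m g − P sin α).
Solving: P (cos α + μ_s sin α) = μ_s m g → P = 0.58×519/(cos 27.8° + 0.58 sin 27.8°) = 301/1.155 = 261 N.

P ≈ 261 N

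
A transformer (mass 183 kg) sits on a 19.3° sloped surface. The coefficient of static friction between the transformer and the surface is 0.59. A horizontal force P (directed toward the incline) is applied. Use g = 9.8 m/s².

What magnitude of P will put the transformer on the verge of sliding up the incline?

P ≈ 2130 N

At impending motion up the slope, friction acts down-slope at its limit: f = μ_s N.
Perpendicular to the incline: N = m g cos θ + P sin θ.
Along the incline: P cos θ = m g sin θ + μ_s N = m g sin θ + μ_s (m g cos θ + P sin θ).
Solving, P (cos θ − μ_s sin θ) = m g (sin θ + μ_s cos θ), so P = 183×9.8×(sin 19.3° + 0.59 cos 19.3°)/(cos 19.3° − 0.59 sin 19.3°) = 1790×0.8874/0.7488 = 2130 N.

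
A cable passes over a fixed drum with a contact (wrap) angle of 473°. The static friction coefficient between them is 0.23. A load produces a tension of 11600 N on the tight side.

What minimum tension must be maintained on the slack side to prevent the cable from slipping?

Capstan equation at impending slip: T_tight/T_slack = e^{μβ}.
β = 473° = 8.255 rad; e^{μβ} = e^{0.23×8.255} = 6.678.
T_slack = T_tight / e^{μβ} = 11600 / 6.678 = 1740 N.

T_min ≈ 1740 N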